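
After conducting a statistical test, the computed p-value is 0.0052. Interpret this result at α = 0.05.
Since p = 0.0052 < α = 0.05, reject H₀.
There is sufficient evidence to reject the null hypothesis; the result is statistically significant at the 0.05 level.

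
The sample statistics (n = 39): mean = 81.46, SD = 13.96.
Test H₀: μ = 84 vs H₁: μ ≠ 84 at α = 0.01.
One-sample t-test:
H₀: μ = 84
H₁: μ ≠ 84
df = n - 1 = 38
t = (x̄ - μ₀) / (s/√n) = (81.46 - 84) / (13.96/√39) = -1.136
p-value = 0.2630

Since p-value > α = 0.01, we fail to reject H₀.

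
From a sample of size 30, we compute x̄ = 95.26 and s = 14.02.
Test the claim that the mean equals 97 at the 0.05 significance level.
One-sample t-test:
H₀: μ = 97
H₁: μ ≠ 97
df = n - 1 = 29
t = (x̄ - μ₀) / (s/√n) = (95.26 - 97) / (14.02/√30) = -0.680
p-value = 0.5020

Since p-value > α = 0.05, we fail to reject H₀.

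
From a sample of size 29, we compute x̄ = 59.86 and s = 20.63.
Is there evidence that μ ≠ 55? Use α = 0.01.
One-sample t-test:
H₀: μ = 55
H₁: μ ≠ 55
df = n - 1 = 28
t = (x̄ - μ₀) / (s/√n) = (59.86 - 55) / (20.63/√29) = 1.269
p-value = 0.2150

Since p-value > α = 0.01, we fail to reject H₀.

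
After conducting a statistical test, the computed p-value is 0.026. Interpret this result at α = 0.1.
Since p = 0.026 < α = 0.1, reject H₀.
There is sufficient evidence to reject the null hypothesis; the result is statistically significant at the 0.1 level.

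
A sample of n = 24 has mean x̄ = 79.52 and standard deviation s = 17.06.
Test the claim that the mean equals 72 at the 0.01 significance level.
One-sample t-test:
H₀: μ = 72
H₁: μ ≠ 72
df = n - 1 = 23
t = (x̄ - μ₀) / (s/√n) = (79.52 - 72) / (17.06/√24) = 2.159
p-value = 0.0415

Since p-value > α = 0.01, we fail to reject H₀.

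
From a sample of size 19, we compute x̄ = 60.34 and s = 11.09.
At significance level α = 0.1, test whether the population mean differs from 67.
One-sample t-test:
H₀: μ = 67
H₁: μ ≠ 67
df = n - 1 = 18
t = (x̄ - μ₀) / (s/√n) = (60.34 - 67) / (11.09/√19) = -2.618
p-value = 0.0174

Since p-value < α = 0.1, we reject H₀.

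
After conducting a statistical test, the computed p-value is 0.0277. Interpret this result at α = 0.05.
Since p = 0.0277 < α = 0.05, reject H₀.
There is sufficient evidence to reject the null hypothesis; the result is statistically significant at the 0.05 level.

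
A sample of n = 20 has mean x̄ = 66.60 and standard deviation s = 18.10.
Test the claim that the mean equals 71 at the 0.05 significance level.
One-sample t-test:
H₀: μ = 71
H₁: μ ≠ 71
df = n - 1 = 19
t = (x̄ - μ₀) / (s/√n) = (66.60 - 71) / (18.10/√20) = -1.087
p-value = 0.2906

Since p-value > α = 0.05, we fail to reject H₀.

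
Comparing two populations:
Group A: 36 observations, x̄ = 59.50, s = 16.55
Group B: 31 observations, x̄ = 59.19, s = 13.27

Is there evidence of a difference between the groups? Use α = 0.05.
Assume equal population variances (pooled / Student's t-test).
Student's two-sample t-test (equal variances):
H₀: μ₁ = μ₂
H₁: μ₁ ≠ μ₂
df = n₁ + n₂ - 2 = 65
Pooled variance s_p² = [(n₁-1)s₁² + (n₂-1)s₂²] / (n₁ + n₂ - 2) = [(35)(16.55²) + (30)(13.27²)] / 65 = 228.7596
SE = √(s_p²(1/n₁ + 1/n₂)) = √(228.7596 × (1/36 + 1/31)) = 3.7059
t = (x̄₁ - x̄₂) / SE = (59.50 - 59.19) / 3.7059 = 0.31 / 3.7059 = 0.084
p-value = 0.9336

Since p-value > α = 0.05, we fail to reject H₀.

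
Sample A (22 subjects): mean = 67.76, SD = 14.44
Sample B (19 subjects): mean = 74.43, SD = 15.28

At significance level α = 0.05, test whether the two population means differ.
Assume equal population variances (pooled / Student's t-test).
Student's two-sample t-test (equal variances):
H₀: μ₁ = μ₂
H₁: μ₁ ≠ μ₂
df = n₁ + n₂ - 2 = 39
Pooled variance s_p² = [(n₁-1)s₁² + (n₂-1)s₂²] / (n₁ + n₂ - 2) = [(21)(14.44²) + (18)(15.28²)] / 39 = 220.0358
SE = √(s_p²(1/n₁ + 1/n₂)) = √(220.0358 × (1/22 + 1/19)) = 4.6457
t = (x̄₁ - x̄₂) / SE = (67.76 - 74.43) / 4.6457 = -6.67 / 4.6457 = -1.436
p-value = 0.1590

Since p-value > α = 0.05, we fail to reject H₀.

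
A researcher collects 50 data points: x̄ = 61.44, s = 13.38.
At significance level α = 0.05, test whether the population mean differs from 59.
One-sample t-test:
H₀: μ = 59
H₁: μ ≠ 59
df = n - 1 = 49
t = (x̄ - μ₀) / (s/√n) = (61.44 - 59) / (13.38/√50) = 1.289
p-value = 0.2033

Since p-value > α = 0.05, we fail to reject H₀.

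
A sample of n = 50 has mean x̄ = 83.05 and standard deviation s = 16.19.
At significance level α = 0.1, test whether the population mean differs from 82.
One-sample t-test:
H₀: μ = 82
H₁: μ ≠ 82
df = n - 1 = 49
t = (x̄ - μ₀) / (s/√n) = (83.05 - 82) / (16.19/√50) = 0.459
p-value = 0.6486

Since p-value > α = 0.1, we fail to reject H₀.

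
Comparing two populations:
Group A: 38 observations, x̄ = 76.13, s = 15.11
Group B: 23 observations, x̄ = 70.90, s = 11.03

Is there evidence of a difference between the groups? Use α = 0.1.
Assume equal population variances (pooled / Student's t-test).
Student's two-sample t-test (equal variances):
H₀: μ₁ = μ₂
H₁: μ₁ ≠ μ₂
df = n₁ + n₂ - 2 = 59
Pooled variance s_p² = [(n₁-1)s₁² + (n₂-1)s₂²] / (n₁ + n₂ - 2) = [(37)(15.11²) + (22)(11.03²)] / 59 = 188.5439
SE = √(s_p²(1/n₁ + 1/n₂)) = √(188.5439 × (1/38 + 1/23)) = 3.6276
t = (x̄₁ - x̄₂) / SE = (76.13 - 70.90) / 3.6276 = 5.23 / 3.6276 = 1.442
p-value = 0.1547

Since p-value > α = 0.1, we fail to reject H₀.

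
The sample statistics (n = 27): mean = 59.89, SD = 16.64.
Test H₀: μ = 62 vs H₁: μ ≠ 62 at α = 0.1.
One-sample t-test:
H₀: μ = 62
H₁: μ ≠ 62
df = n - 1 = 26
t = (x̄ - μ₀) / (s/√n) = (59.89 - 62) / (16.64/√27) = -0.659
p-value = 0.5158

Since p-value > α = 0.1, we fail to reject H₀.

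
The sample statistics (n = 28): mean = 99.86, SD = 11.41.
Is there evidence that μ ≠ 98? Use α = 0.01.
One-sample t-test:
H₀: μ = 98
H₁: μ ≠ 98
df = n - 1 = 27
t = (x̄ - μ₀) / (s/√n) = (99.86 - 98) / (11.41/√28) = 0.863
p-value = 0.3960

Since p-value > α = 0.01, we fail to reject H₀.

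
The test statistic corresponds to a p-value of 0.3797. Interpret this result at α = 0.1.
Since p = 0.3797 > α = 0.1, fail to reject H₀.
There is insufficient evidence to reject the null hypothesis; the result is not statistically significant at the 0.1 level.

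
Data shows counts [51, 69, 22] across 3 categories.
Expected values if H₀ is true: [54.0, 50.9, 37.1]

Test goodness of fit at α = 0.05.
Chi-square goodness of fit test:
H₀: observed counts match expected distribution
H₁: observed counts differ from expected distribution
df = k - 1 = 2
χ² = Σ(O - E)²/E
   = (51 - 54.0)²/54.0 + (69 - 50.9)²/50.9 + (22 - 37.1)²/37.1
   = 0.167 + 6.436 + 6.146
   = 12.75
p-value = 0.0017

Since p-value < α = 0.05, we reject H₀.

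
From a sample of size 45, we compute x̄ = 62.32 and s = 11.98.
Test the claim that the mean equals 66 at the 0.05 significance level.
One-sample t-test:
H₀: μ = 66
H₁: μ ≠ 66
df = n - 1 = 44
t = (x̄ - μ₀) / (s/√n) = (62.32 - 66) / (11.98/√45) = -2.061
p-value = 0.0453

Since p-value < α = 0.05, we reject H₀.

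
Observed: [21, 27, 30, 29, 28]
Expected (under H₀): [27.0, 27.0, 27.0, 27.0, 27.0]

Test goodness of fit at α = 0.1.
Chi-square goodness of fit test:
H₀: observed counts match expected distribution
H₁: observed counts differ from expected distribution
df = k - 1 = 4
χ² = Σ(O - E)²/E
   = (21 - 27.0)²/27.0 + (27 - 27.0)²/27.0 + (30 - 27.0)²/27.0 + (29 - 27.0)²/27.0 + (28 - 27.0)²/27.0
   = 1.333 + 0.000 + 0.333 + 0.148 + 0.037
   = 1.85
p-value = 0.7630

Since p-value > α = 0.1, we fail to reject H₀.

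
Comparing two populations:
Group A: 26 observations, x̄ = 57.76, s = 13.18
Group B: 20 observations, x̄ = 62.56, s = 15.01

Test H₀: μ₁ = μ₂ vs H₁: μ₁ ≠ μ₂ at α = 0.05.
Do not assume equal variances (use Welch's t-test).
Welch's two-sample t-test:
H₀: μ₁ = μ₂
H₁: μ₁ ≠ μ₂
s₁²/n₁ = 13.18²/26 = 6.6812,  s₂²/n₂ = 15.01²/20 = 11.2650
SE = √(s₁²/n₁ + s₂²/n₂) = √(6.6812 + 11.2650) = 4.2363
df (Welch-Satterthwaite) = (s₁²/n₁ + s₂²/n₂)² / [(s₁²/n₁)²/(n₁-1) + (s₂²/n₂)²/(n₂-1)] ≈ 38.05
t = (x̄₁ - x̄₂) / SE = (57.76 - 62.56) / 4.2363 = -4.80 / 4.2363 = -1.133
p-value = 0.2643

Since p-value > α = 0.05, we fail to reject H₀.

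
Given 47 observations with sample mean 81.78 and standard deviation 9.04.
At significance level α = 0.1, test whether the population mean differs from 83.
One-sample t-test:
H₀: μ = 83
H₁: μ ≠ 83
df = n - 1 = 46
t = (x̄ - μ₀) / (s/√n) = (81.78 - 83) / (9.04/√47) = -0.925
p-value = 0.3597

Since p-value > α = 0.1, we fail to reject H₀.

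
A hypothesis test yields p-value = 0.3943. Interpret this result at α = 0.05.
Since p = 0.3943 > α = 0.05, fail to reject H₀.
There is insufficient evidence to reject the null hypothesis; the result is not statistically significant at the 0.05 level.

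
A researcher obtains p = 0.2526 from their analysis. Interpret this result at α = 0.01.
Since p = 0.2526 > α = 0.01, fail to reject H₀.
There is insufficient evidence to reject the null hypothesis; the result is not statistically significant at the 0.01 level.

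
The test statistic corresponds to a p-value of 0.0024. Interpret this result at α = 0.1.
Since p = 0.0024 < α = 0.1, reject H₀.
There is sufficient evidence to reject the null hypothesis; the result is statistically significant at the 0.1 level.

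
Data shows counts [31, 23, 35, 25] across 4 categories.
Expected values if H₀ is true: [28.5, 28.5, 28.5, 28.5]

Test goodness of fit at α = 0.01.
Chi-square goodness of fit test:
H₀: observed counts match expected distribution
H₁: observed counts differ from expected distribution
df = k - 1 = 3
χ² = Σ(O - E)²/E
   = (31 - 28.5)²/28.5 + (23 - 28.5)²/28.5 + (35 - 28.5)²/28.5 + (25 - 28.5)²/28.5
   = 0.219 + 1.061 + 1.482 + 0.430
   = 3.19
p-value = 0.3628

Since p-value > α = 0.01, we fail to reject H₀.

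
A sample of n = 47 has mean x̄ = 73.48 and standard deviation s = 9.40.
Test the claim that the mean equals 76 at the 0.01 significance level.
One-sample t-test:
H₀: μ = 76
H₁: μ ≠ 76
df = n - 1 = 46
t = (x̄ - μ₀) / (s/√n) = (73.48 - 76) / (9.40/√47) = -1.838
p-value = 0.0725

Since p-value > α = 0.01, we fail to reject H₀.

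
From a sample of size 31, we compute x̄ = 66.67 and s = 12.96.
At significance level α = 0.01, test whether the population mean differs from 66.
One-sample t-test:
H₀: μ = 66
H₁: μ ≠ 66
df = n - 1 = 30
t = (x̄ - μ₀) / (s/√n) = (66.67 - 66) / (12.96/√31) = 0.288
p-value = 0.7754

Since p-value > α = 0.01, we fail to reject H₀.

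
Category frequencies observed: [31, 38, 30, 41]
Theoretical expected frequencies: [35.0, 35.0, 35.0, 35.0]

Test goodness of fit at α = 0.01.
Chi-square goodness of fit test:
H₀: observed counts match expected distribution
H₁: observed counts differ from expected distribution
df = k - 1 = 3
χ² = Σ(O - E)²/E
   = (31 - 35.0)²/35.0 + (38 - 35.0)²/35.0 + (30 - 35.0)²/35.0 + (41 - 35.0)²/35.0
   = 0.457 + 0.257 + 0.714 + 1.029
   = 2.46
p-value = 0.4831

Since p-value > α = 0.01, we fail to reject H₀.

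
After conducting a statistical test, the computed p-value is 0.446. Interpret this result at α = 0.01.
Since p = 0.446 > α = 0.01, fail to reject H₀.
There is insufficient evidence to reject the null hypothesis; the result is not statistically significant at the 0.01 level.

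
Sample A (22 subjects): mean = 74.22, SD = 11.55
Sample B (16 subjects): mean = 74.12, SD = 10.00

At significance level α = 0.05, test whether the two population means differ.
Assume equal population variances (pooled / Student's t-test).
Student's two-sample t-test (equal variances):
H₀: μ₁ = μ₂
H₁: μ₁ ≠ μ₂
df = n₁ + n₂ - 2 = 36
Pooled variance s_p² = [(n₁-1)s₁² + (n₂-1)s₂²] / (n₁ + n₂ - 2) = [(21)(11.55²) + (15)(10.00²)] / 36 = 119.4848
SE = √(s_p²(1/n₁ + 1/n₂)) = √(119.4848 × (1/22 + 1/16)) = 3.5915
t = (x̄₁ - x̄₂) / SE = (74.22 - 74.12) / 3.5915 = 0.10 / 3.5915 = 0.028
p-value = 0.9779

Since p-value > α = 0.05, we fail to reject H₀.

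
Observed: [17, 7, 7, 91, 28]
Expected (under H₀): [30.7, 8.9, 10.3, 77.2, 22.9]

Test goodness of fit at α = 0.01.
Chi-square goodness of fit test:
H₀: observed counts match expected distribution
H₁: observed counts differ from expected distribution
df = k - 1 = 4
χ² = Σ(O - E)²/E
   = (17 - 30.7)²/30.7 + (7 - 8.9)²/8.9 + (7 - 10.3)²/10.3 + (91 - 77.2)²/77.2 + (28 - 22.9)²/22.9
   = 6.114 + 0.406 + 1.057 + 2.467 + 1.136
   = 11.18
p-value = 0.0246

Since p-value > α = 0.01, we fail to reject H₀.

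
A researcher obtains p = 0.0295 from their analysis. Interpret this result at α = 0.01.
Since p = 0.0295 > α = 0.01, fail to reject H₀.
There is insufficient evidence to reject the null hypothesis; the result is not statistically significant at the 0.01 level.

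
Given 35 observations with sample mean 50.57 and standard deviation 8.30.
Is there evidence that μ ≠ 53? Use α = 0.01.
One-sample t-test:
H₀: μ = 53
H₁: μ ≠ 53
df = n - 1 = 34
t = (x̄ - μ₀) / (s/√n) = (50.57 - 53) / (8.30/√35) = -1.732
p-value = 0.0923

Since p-value > α = 0.01, we fail to reject H₀.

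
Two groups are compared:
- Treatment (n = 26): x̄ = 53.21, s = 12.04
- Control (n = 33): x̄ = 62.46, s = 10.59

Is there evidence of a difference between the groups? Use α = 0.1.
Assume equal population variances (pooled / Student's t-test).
Student's two-sample t-test (equal variances):
H₀: μ₁ = μ₂
H₁: μ₁ ≠ μ₂
df = n₁ + n₂ - 2 = 57
Pooled variance s_p² = [(n₁-1)s₁² + (n₂-1)s₂²] / (n₁ + n₂ - 2) = [(25)(12.04²) + (32)(10.59²)] / 57 = 126.5400
SE = √(s_p²(1/n₁ + 1/n₂)) = √(126.5400 × (1/26 + 1/33)) = 2.9498
t = (x̄₁ - x̄₂) / SE = (53.21 - 62.46) / 2.9498 = -9.25 / 2.9498 = -3.136
p-value = 0.0027

Since p-value < α = 0.1, we reject H₀.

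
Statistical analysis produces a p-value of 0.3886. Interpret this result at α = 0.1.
Since p = 0.3886 > α = 0.1, fail to reject H₀.
There is insufficient evidence to reject the null hypothesis; the result is not statistically significant at the 0.1 level.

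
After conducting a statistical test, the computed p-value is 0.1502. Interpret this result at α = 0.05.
Since p = 0.1502 > α = 0.05, fail to reject H₀.
There is insufficient evidence to reject the null hypothesis; the result is not statistically significant at the 0.05 level.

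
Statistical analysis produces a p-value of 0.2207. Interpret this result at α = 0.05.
Since p = 0.2207 > α = 0.05, fail to reject H₀.
There is insufficient evidence to reject the null hypothesis; the result is not statistically significant at the 0.05 level.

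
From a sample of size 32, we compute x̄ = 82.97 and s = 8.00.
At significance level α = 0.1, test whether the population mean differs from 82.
One-sample t-test:
H₀: μ = 82
H₁: μ ≠ 82
df = n - 1 = 31
t = (x̄ - μ₀) / (s/√n) = (82.97 - 82) / (8.00/√32) = 0.686
p-value = 0.4979

Since p-value > α = 0.1, we fail to reject H₀.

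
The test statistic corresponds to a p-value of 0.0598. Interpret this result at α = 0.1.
Since p = 0.0598 < α = 0.1, reject H₀.
There is sufficient evidence to reject the null hypothesis; the result is statistically significant at the 0.1 level.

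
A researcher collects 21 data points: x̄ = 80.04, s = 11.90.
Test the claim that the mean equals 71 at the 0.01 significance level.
One-sample t-test:
H₀: μ = 71
H₁: μ ≠ 71
df = n - 1 = 20
t = (x̄ - μ₀) / (s/√n) = (80.04 - 71) / (11.90/√21) = 3.481
p-value = 0.0024

Since p-value < α = 0.01, we reject H₀.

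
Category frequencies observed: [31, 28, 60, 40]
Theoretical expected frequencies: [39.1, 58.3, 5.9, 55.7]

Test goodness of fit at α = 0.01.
Chi-square goodness of fit test:
H₀: observed counts match expected distribution
H₁: observed counts differ from expected distribution
df = k - 1 = 3
χ² = Σ(O - E)²/E
   = (31 - 39.1)²/39.1 + (28 - 58.3)²/58.3 + (60 - 5.9)²/5.9 + (40 - 55.7)²/55.7
   = 1.678 + 15.748 + 496.069 + 4.425
   = 517.92
p-value < 0.0001

Since p-value < α = 0.01, we reject H₀.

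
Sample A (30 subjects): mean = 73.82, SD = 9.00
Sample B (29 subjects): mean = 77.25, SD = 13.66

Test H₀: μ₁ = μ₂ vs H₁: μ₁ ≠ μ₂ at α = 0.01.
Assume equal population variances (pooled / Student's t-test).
Student's two-sample t-test (equal variances):
H₀: μ₁ = μ₂
H₁: μ₁ ≠ μ₂
df = n₁ + n₂ - 2 = 57
Pooled variance s_p² = [(n₁-1)s₁² + (n₂-1)s₂²] / (n₁ + n₂ - 2) = [(29)(9.00²) + (28)(13.66²)] / 57 = 132.8715
SE = √(s_p²(1/n₁ + 1/n₂)) = √(132.8715 × (1/30 + 1/29)) = 3.0018
t = (x̄₁ - x̄₂) / SE = (73.82 - 77.25) / 3.0018 = -3.43 / 3.0018 = -1.143
p-value = 0.2580

Since p-value > α = 0.01, we fail to reject H₀.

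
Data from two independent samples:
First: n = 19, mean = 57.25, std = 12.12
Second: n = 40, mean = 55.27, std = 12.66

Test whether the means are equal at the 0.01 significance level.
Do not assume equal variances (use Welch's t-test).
Welch's two-sample t-test:
H₀: μ₁ = μ₂
H₁: μ₁ ≠ μ₂
s₁²/n₁ = 12.12²/19 = 7.7313,  s₂²/n₂ = 12.66²/40 = 4.0069
SE = √(s₁²/n₁ + s₂²/n₂) = √(7.7313 + 4.0069) = 3.4261
df (Welch-Satterthwaite) = (s₁²/n₁ + s₂²/n₂)² / [(s₁²/n₁)²/(n₁-1) + (s₂²/n₂)²/(n₂-1)] ≈ 36.92
t = (x̄₁ - x̄₂) / SE = (57.25 - 55.27) / 3.4261 = 1.98 / 3.4261 = 0.578
p-value = 0.5668

Since p-value > α = 0.01, we fail to reject H₀.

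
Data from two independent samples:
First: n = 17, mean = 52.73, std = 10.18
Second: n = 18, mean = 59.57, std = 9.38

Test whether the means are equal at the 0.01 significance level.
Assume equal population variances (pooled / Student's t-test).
Student's two-sample t-test (equal variances):
H₀: μ₁ = μ₂
H₁: μ₁ ≠ μ₂
df = n₁ + n₂ - 2 = 33
Pooled variance s_p² = [(n₁-1)s₁² + (n₂-1)s₂²] / (n₁ + n₂ - 2) = [(16)(10.18²) + (17)(9.38²)] / 33 = 95.5713
SE = √(s_p²(1/n₁ + 1/n₂)) = √(95.5713 × (1/17 + 1/18)) = 3.3063
t = (x̄₁ - x̄₂) / SE = (52.73 - 59.57) / 3.3063 = -6.84 / 3.3063 = -2.069
p-value = 0.0465

Since p-value > α = 0.01, we fail to reject H₀.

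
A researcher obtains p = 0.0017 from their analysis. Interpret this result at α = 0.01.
Since p = 0.0017 < α = 0.01, reject H₀.
There is sufficient evidence to reject the null hypothesis; the result is statistically significant at the 0.01 level.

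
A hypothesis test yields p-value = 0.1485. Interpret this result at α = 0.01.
Since p = 0.1485 > α = 0.01, fail to reject H₀.
There is insufficient evidence to reject the null hypothesis; the result is not statistically significant at the 0.01 level.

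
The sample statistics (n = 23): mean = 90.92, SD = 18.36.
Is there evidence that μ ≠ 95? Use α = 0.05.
One-sample t-test:
H₀: μ = 95
H₁: μ ≠ 95
df = n - 1 = 22
t = (x̄ - μ₀) / (s/√n) = (90.92 - 95) / (18.36/√23) = -1.066
p-value = 0.2981

Since p-value > α = 0.05, we fail to reject H₀.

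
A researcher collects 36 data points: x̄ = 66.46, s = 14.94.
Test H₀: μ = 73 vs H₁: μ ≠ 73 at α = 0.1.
One-sample t-test:
H₀: μ = 73
H₁: μ ≠ 73
df = n - 1 = 35
t = (x̄ - μ₀) / (s/√n) = (66.46 - 73) / (14.94/√36) = -2.627
p-value = 0.0127

Since p-value < α = 0.1, we reject H₀.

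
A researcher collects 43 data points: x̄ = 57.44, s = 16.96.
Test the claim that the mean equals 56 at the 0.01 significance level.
One-sample t-test:
H₀: μ = 56
H₁: μ ≠ 56
df = n - 1 = 42
t = (x̄ - μ₀) / (s/√n) = (57.44 - 56) / (16.96/√43) = 0.557
p-value = 0.5806

Since p-value > α = 0.01, we fail to reject H₀.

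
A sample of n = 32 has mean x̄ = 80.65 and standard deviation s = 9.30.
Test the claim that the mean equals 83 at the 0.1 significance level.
One-sample t-test:
H₀: μ = 83
H₁: μ ≠ 83
df = n - 1 = 31
t = (x̄ - μ₀) / (s/√n) = (80.65 - 83) / (9.30/√32) = -1.429
p-value = 0.1629

Since p-value > α = 0.1, we fail to reject H₀.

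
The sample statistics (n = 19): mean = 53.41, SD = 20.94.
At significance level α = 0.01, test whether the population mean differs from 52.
One-sample t-test:
H₀: μ = 52
H₁: μ ≠ 52
df = n - 1 = 18
t = (x̄ - μ₀) / (s/√n) = (53.41 - 52) / (20.94/√19) = 0.294
p-value = 0.7725

Since p-value > α = 0.01, we fail to reject H₀.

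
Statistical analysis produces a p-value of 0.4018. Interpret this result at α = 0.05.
Since p = 0.4018 > α = 0.05, fail to reject H₀.
There is insufficient evidence to reject the null hypothesis; the result is not statistically significant at the 0.05 level.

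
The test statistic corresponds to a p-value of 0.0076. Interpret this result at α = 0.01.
Since p = 0.0076 < α = 0.01, reject H₀.
There is sufficient evidence to reject the null hypothesis; the result is statistically significant at the 0.01 level.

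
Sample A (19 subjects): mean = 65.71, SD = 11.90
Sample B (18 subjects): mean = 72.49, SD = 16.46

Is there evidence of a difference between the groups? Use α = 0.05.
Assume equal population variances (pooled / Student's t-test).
Student's two-sample t-test (equal variances):
H₀: μ₁ = μ₂
H₁: μ₁ ≠ μ₂
df = n₁ + n₂ - 2 = 35
Pooled variance s_p² = [(n₁-1)s₁² + (n₂-1)s₂²] / (n₁ + n₂ - 2) = [(18)(11.90²) + (17)(16.46²)] / 35 = 204.4233
SE = √(s_p²(1/n₁ + 1/n₂)) = √(204.4233 × (1/19 + 1/18)) = 4.7028
t = (x̄₁ - x̄₂) / SE = (65.71 - 72.49) / 4.7028 = -6.78 / 4.7028 = -1.442
p-value = 0.1583

Since p-value > α = 0.05, we fail to reject H₀.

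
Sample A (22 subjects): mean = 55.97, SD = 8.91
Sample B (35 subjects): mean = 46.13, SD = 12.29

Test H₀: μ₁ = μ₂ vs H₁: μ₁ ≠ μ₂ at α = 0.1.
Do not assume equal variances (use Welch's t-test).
Welch's two-sample t-test:
H₀: μ₁ = μ₂
H₁: μ₁ ≠ μ₂
s₁²/n₁ = 8.91²/22 = 3.6086,  s₂²/n₂ = 12.29²/35 = 4.3155
SE = √(s₁²/n₁ + s₂²/n₂) = √(3.6086 + 4.3155) = 2.8150
df (Welch-Satterthwaite) = (s₁²/n₁ + s₂²/n₂)² / [(s₁²/n₁)²/(n₁-1) + (s₂²/n₂)²/(n₂-1)] ≈ 53.77
t = (x̄₁ - x̄₂) / SE = (55.97 - 46.13) / 2.8150 = 9.84 / 2.8150 = 3.496
p-value = 0.0010

Since p-value < α = 0.1, we reject H₀.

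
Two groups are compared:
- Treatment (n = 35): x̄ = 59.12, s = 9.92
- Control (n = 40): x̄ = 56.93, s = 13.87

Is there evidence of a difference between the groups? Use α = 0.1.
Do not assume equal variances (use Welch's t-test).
Welch's two-sample t-test:
H₀: μ₁ = μ₂
H₁: μ₁ ≠ μ₂
s₁²/n₁ = 9.92²/35 = 2.8116,  s₂²/n₂ = 13.87²/40 = 4.8094
SE = √(s₁²/n₁ + s₂²/n₂) = √(2.8116 + 4.8094) = 2.7606
df (Welch-Satterthwaite) = (s₁²/n₁ + s₂²/n₂)² / [(s₁²/n₁)²/(n₁-1) + (s₂²/n₂)²/(n₂-1)] ≈ 70.35
t = (x̄₁ - x̄₂) / SE = (59.12 - 56.93) / 2.7606 = 2.19 / 2.7606 = 0.793
p-value = 0.4303

Since p-value > α = 0.1, we fail to reject H₀.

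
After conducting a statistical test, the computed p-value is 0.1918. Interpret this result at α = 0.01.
Since p = 0.1918 > α = 0.01, fail to reject H₀.
There is insufficient evidence to reject the null hypothesis; the result is not statistically significant at the 0.01 level.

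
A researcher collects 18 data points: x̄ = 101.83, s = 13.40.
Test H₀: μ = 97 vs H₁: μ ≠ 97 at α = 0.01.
One-sample t-test:
H₀: μ = 97
H₁: μ ≠ 97
df = n - 1 = 17
t = (x̄ - μ₀) / (s/√n) = (101.83 - 97) / (13.40/√18) = 1.529
p-value = 0.1446

Since p-value > α = 0.01, we fail to reject H₀.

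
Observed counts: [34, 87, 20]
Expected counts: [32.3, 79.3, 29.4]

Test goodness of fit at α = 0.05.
Chi-square goodness of fit test:
H₀: observed counts match expected distribution
H₁: observed counts differ from expected distribution
df = k - 1 = 2
χ² = Σ(O - E)²/E
   = (34 - 32.3)²/32.3 + (87 - 79.3)²/79.3 + (20 - 29.4)²/29.4
   = 0.089 + 0.748 + 3.005
   = 3.84
p-value = 0.1464

Since p-value > α = 0.05, we fail to reject H₀.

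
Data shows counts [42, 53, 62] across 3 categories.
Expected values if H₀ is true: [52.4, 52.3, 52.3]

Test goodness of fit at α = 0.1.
Chi-square goodness of fit test:
H₀: observed counts match expected distribution
H₁: observed counts differ from expected distribution
df = k - 1 = 2
χ² = Σ(O - E)²/E
   = (42 - 52.4)²/52.4 + (53 - 52.3)²/52.3 + (62 - 52.3)²/52.3
   = 2.064 + 0.009 + 1.799
   = 3.87
p-value = 0.1442

Since p-value > α = 0.1, we fail to reject H₀.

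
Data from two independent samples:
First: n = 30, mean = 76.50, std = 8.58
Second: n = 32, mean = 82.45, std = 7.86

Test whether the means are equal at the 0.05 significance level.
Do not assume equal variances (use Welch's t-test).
Welch's two-sample t-test:
H₀: μ₁ = μ₂
H₁: μ₁ ≠ μ₂
s₁²/n₁ = 8.58²/30 = 2.4539,  s₂²/n₂ = 7.86²/32 = 1.9306
SE = √(s₁²/n₁ + s₂²/n₂) = √(2.4539 + 1.9306) = 2.0939
df (Welch-Satterthwaite) = (s₁²/n₁ + s₂²/n₂)² / [(s₁²/n₁)²/(n₁-1) + (s₂²/n₂)²/(n₂-1)] ≈ 58.63
t = (x̄₁ - x̄₂) / SE = (76.50 - 82.45) / 2.0939 = -5.95 / 2.0939 = -2.842
p-value = 0.0062

Since p-value < α = 0.05, we reject H₀.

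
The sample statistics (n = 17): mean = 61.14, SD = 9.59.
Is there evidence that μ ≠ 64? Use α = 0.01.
One-sample t-test:
H₀: μ = 64
H₁: μ ≠ 64
df = n - 1 = 16
t = (x̄ - μ₀) / (s/√n) = (61.14 - 64) / (9.59/√17) = -1.230
p-value = 0.2366

Since p-value > α = 0.01, we fail to reject H₀.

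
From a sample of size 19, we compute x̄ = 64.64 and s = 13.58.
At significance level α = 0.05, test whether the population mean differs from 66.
One-sample t-test:
H₀: μ = 66
H₁: μ ≠ 66
df = n - 1 = 18
t = (x̄ - μ₀) / (s/√n) = (64.64 - 66) / (13.58/√19) = -0.437
p-value = 0.6676

Since p-value > α = 0.05, we fail to reject H₀.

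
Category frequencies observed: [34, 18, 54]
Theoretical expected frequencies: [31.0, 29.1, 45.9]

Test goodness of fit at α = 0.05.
Chi-square goodness of fit test:
H₀: observed counts match expected distribution
H₁: observed counts differ from expected distribution
df = k - 1 = 2
χ² = Σ(O - E)²/E
   = (34 - 31.0)²/31.0 + (18 - 29.1)²/29.1 + (54 - 45.9)²/45.9
   = 0.290 + 4.234 + 1.429
   = 5.95
p-value = 0.0510

Since p-value > α = 0.05, we fail to reject H₀.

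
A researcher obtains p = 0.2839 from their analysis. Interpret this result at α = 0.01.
Since p = 0.2839 > α = 0.01, fail to reject H₀.
There is insufficient evidence to reject the null hypothesis; the result is not statistically significant at the 0.01 level.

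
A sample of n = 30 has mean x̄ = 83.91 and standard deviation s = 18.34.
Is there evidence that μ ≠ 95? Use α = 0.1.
One-sample t-test:
H₀: μ = 95
H₁: μ ≠ 95
df = n - 1 = 29
t = (x̄ - μ₀) / (s/√n) = (83.91 - 95) / (18.34/√30) = -3.312
p-value = 0.0025

Since p-value < α = 0.1, we reject H₀.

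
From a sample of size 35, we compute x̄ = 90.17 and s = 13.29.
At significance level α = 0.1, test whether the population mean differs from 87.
One-sample t-test:
H₀: μ = 87
H₁: μ ≠ 87
df = n - 1 = 34
t = (x̄ - μ₀) / (s/√n) = (90.17 - 87) / (13.29/√35) = 1.411
p-value = 0.1673

Since p-value > α = 0.1, we fail to reject H₀.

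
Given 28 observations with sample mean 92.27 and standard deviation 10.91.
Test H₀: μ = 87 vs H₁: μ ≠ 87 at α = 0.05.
One-sample t-test:
H₀: μ = 87
H₁: μ ≠ 87
df = n - 1 = 27
t = (x̄ - μ₀) / (s/√n) = (92.27 - 87) / (10.91/√28) = 2.556
p-value = 0.0165

Since p-value < α = 0.05, we reject H₀.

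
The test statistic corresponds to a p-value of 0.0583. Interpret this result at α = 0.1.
Since p = 0.0583 < α = 0.1, reject H₀.
There is sufficient evidence to reject the null hypothesis; the result is statistically significant at the 0.1 level.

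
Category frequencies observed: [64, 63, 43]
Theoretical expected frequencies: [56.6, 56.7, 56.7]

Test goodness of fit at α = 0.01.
Chi-square goodness of fit test:
H₀: observed counts match expected distribution
H₁: observed counts differ from expected distribution
df = k - 1 = 2
χ² = Σ(O - E)²/E
   = (64 - 56.6)²/56.6 + (63 - 56.7)²/56.7 + (43 - 56.7)²/56.7
   = 0.967 + 0.700 + 3.310
   = 4.98
p-value = 0.0830

Since p-value > α = 0.01, we fail to reject H₀.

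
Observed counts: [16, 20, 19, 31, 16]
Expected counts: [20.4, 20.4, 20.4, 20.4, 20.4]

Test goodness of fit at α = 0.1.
Chi-square goodness of fit test:
H₀: observed counts match expected distribution
H₁: observed counts differ from expected distribution
df = k - 1 = 4
χ² = Σ(O - E)²/E
   = (16 - 20.4)²/20.4 + (20 - 20.4)²/20.4 + (19 - 20.4)²/20.4 + (31 - 20.4)²/20.4 + (16 - 20.4)²/20.4
   = 0.949 + 0.008 + 0.096 + 5.508 + 0.949
   = 7.51
p-value = 0.1113

Since p-value > α = 0.1, we fail to reject H₀.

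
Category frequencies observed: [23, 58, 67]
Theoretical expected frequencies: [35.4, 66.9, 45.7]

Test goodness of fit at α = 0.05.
Chi-square goodness of fit test:
H₀: observed counts match expected distribution
H₁: observed counts differ from expected distribution
df = k - 1 = 2
χ² = Σ(O - E)²/E
   = (23 - 35.4)²/35.4 + (58 - 66.9)²/66.9 + (67 - 45.7)²/45.7
   = 4.344 + 1.184 + 9.928
   = 15.46
p-value = 0.0004

Since p-value < α = 0.05, we reject H₀.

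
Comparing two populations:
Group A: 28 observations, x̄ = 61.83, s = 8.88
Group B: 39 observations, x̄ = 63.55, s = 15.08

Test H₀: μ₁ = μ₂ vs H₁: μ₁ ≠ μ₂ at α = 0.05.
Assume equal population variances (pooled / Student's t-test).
Student's two-sample t-test (equal variances):
H₀: μ₁ = μ₂
H₁: μ₁ ≠ μ₂
df = n₁ + n₂ - 2 = 65
Pooled variance s_p² = [(n₁-1)s₁² + (n₂-1)s₂²] / (n₁ + n₂ - 2) = [(27)(8.88²) + (38)(15.08²)] / 65 = 165.7002
SE = √(s_p²(1/n₁ + 1/n₂)) = √(165.7002 × (1/28 + 1/39)) = 3.1885
t = (x̄₁ - x̄₂) / SE = (61.83 - 63.55) / 3.1885 = -1.72 / 3.1885 = -0.539
p-value = 0.5914

Since p-value > α = 0.05, we fail to reject H₀.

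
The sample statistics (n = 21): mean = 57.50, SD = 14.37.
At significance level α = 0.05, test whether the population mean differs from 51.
One-sample t-test:
H₀: μ = 51
H₁: μ ≠ 51
df = n - 1 = 20
t = (x̄ - μ₀) / (s/√n) = (57.50 - 51) / (14.37/√21) = 2.073
p-value = 0.0513

Since p-value > α = 0.05, we fail to reject H₀.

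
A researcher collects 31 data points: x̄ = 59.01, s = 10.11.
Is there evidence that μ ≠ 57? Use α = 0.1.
One-sample t-test:
H₀: μ = 57
H₁: μ ≠ 57
df = n - 1 = 30
t = (x̄ - μ₀) / (s/√n) = (59.01 - 57) / (10.11/√31) = 1.107
p-value = 0.2771

Since p-value > α = 0.1, we fail to reject H₀.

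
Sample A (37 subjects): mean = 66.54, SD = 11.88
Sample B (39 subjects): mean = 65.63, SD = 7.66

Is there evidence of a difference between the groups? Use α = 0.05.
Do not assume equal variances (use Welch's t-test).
Welch's two-sample t-test:
H₀: μ₁ = μ₂
H₁: μ₁ ≠ μ₂
s₁²/n₁ = 11.88²/37 = 3.8144,  s₂²/n₂ = 7.66²/39 = 1.5045
SE = √(s₁²/n₁ + s₂²/n₂) = √(3.8144 + 1.5045) = 2.3063
df (Welch-Satterthwaite) = (s₁²/n₁ + s₂²/n₂)² / [(s₁²/n₁)²/(n₁-1) + (s₂²/n₂)²/(n₂-1)] ≈ 61.01
t = (x̄₁ - x̄₂) / SE = (66.54 - 65.63) / 2.3063 = 0.91 / 2.3063 = 0.395
p-value = 0.6945

Since p-value > α = 0.05, we fail to reject H₀.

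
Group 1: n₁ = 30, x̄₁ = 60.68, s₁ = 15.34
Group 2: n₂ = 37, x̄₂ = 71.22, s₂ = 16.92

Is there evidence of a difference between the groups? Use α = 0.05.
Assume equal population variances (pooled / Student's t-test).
Student's two-sample t-test (equal variances):
H₀: μ₁ = μ₂
H₁: μ₁ ≠ μ₂
df = n₁ + n₂ - 2 = 65
Pooled variance s_p² = [(n₁-1)s₁² + (n₂-1)s₂²] / (n₁ + n₂ - 2) = [(29)(15.34²) + (36)(16.92²)] / 65 = 263.5456
SE = √(s_p²(1/n₁ + 1/n₂)) = √(263.5456 × (1/30 + 1/37)) = 3.9884
t = (x̄₁ - x̄₂) / SE = (60.68 - 71.22) / 3.9884 = -10.54 / 3.9884 = -2.643
p-value = 0.0103

Since p-value < α = 0.05, we reject H₀.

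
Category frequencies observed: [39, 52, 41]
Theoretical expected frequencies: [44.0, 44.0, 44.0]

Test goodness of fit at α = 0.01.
Chi-square goodness of fit test:
H₀: observed counts match expected distribution
H₁: observed counts differ from expected distribution
df = k - 1 = 2
χ² = Σ(O - E)²/E
   = (39 - 44.0)²/44.0 + (52 - 44.0)²/44.0 + (41 - 44.0)²/44.0
   = 0.568 + 1.455 + 0.205
   = 2.23
p-value = 0.3284

Since p-value > α = 0.01, we fail to reject H₀.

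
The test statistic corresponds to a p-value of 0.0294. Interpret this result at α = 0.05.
Since p = 0.0294 < α = 0.05, reject H₀.
There is sufficient evidence to reject the null hypothesis; the result is statistically significant at the 0.05 level.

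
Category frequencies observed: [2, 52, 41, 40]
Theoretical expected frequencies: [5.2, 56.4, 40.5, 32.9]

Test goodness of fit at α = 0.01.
Chi-square goodness of fit test:
H₀: observed counts match expected distribution
H₁: observed counts differ from expected distribution
df = k - 1 = 3
χ² = Σ(O - E)²/E
   = (2 - 5.2)²/5.2 + (52 - 56.4)²/56.4 + (41 - 40.5)²/40.5 + (40 - 32.9)²/32.9
   = 1.969 + 0.343 + 0.006 + 1.532
   = 3.85
p-value = 0.2780

Since p-value > α = 0.01, we fail to reject H₀.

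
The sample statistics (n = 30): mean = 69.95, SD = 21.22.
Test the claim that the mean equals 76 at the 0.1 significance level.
One-sample t-test:
H₀: μ = 76
H₁: μ ≠ 76
df = n - 1 = 29
t = (x̄ - μ₀) / (s/√n) = (69.95 - 76) / (21.22/√30) = -1.562
p-value = 0.1292

Since p-value > α = 0.1, we fail to reject H₀.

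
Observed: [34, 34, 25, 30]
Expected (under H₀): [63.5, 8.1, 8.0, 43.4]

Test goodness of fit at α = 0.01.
Chi-square goodness of fit test:
H₀: observed counts match expected distribution
H₁: observed counts differ from expected distribution
df = k - 1 = 3
χ² = Σ(O - E)²/E
   = (34 - 63.5)²/63.5 + (34 - 8.1)²/8.1 + (25 - 8.0)²/8.0 + (30 - 43.4)²/43.4
   = 13.705 + 82.816 + 36.125 + 4.137
   = 136.78
p-value < 0.0001

Since p-value < α = 0.01, we reject H₀.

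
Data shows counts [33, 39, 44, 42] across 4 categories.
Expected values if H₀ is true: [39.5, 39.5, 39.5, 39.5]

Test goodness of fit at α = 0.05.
Chi-square goodness of fit test:
H₀: observed counts match expected distribution
H₁: observed counts differ from expected distribution
df = k - 1 = 3
χ² = Σ(O - E)²/E
   = (33 - 39.5)²/39.5 + (39 - 39.5)²/39.5 + (44 - 39.5)²/39.5 + (42 - 39.5)²/39.5
   = 1.070 + 0.006 + 0.513 + 0.158
   = 1.75
p-value = 0.6266

Since p-value > α = 0.05, we fail to reject H₀.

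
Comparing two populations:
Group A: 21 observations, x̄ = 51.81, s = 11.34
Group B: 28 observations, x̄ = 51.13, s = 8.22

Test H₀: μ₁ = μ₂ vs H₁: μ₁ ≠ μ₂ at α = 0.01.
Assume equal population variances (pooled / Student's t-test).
Student's two-sample t-test (equal variances):
H₀: μ₁ = μ₂
H₁: μ₁ ≠ μ₂
df = n₁ + n₂ - 2 = 47
Pooled variance s_p² = [(n₁-1)s₁² + (n₂-1)s₂²] / (n₁ + n₂ - 2) = [(20)(11.34²) + (27)(8.22²)] / 47 = 93.5374
SE = √(s_p²(1/n₁ + 1/n₂)) = √(93.5374 × (1/21 + 1/28)) = 2.7919
t = (x̄₁ - x̄₂) / SE = (51.81 - 51.13) / 2.7919 = 0.68 / 2.7919 = 0.244
p-value = 0.8086

Since p-value > α = 0.01, we fail to reject H₀.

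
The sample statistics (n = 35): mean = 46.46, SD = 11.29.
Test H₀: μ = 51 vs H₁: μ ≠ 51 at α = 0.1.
One-sample t-test:
H₀: μ = 51
H₁: μ ≠ 51
df = n - 1 = 34
t = (x̄ - μ₀) / (s/√n) = (46.46 - 51) / (11.29/√35) = -2.379
p-value = 0.0231

Since p-value < α = 0.1, we reject H₀.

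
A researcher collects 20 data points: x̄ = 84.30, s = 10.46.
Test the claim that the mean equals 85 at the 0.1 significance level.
One-sample t-test:
H₀: μ = 85
H₁: μ ≠ 85
df = n - 1 = 19
t = (x̄ - μ₀) / (s/√n) = (84.30 - 85) / (10.46/√20) = -0.299
p-value = 0.7680

Since p-value > α = 0.1, we fail to reject H₀.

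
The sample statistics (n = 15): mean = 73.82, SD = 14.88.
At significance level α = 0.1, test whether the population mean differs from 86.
One-sample t-test:
H₀: μ = 86
H₁: μ ≠ 86
df = n - 1 = 14
t = (x̄ - μ₀) / (s/√n) = (73.82 - 86) / (14.88/√15) = -3.170
p-value = 0.0068

Since p-value < α = 0.1, we reject H₀.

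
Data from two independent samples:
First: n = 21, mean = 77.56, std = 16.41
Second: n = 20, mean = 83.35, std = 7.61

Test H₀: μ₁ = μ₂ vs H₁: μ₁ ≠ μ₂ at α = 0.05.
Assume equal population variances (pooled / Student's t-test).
Student's two-sample t-test (equal variances):
H₀: μ₁ = μ₂
H₁: μ₁ ≠ μ₂
df = n₁ + n₂ - 2 = 39
Pooled variance s_p² = [(n₁-1)s₁² + (n₂-1)s₂²] / (n₁ + n₂ - 2) = [(20)(16.41²) + (19)(7.61²)] / 39 = 166.3100
SE = √(s_p²(1/n₁ + 1/n₂)) = √(166.3100 × (1/21 + 1/20)) = 4.0293
t = (x̄₁ - x̄₂) / SE = (77.56 - 83.35) / 4.0293 = -5.79 / 4.0293 = -1.437
p-value = 0.1587

Since p-value > α = 0.05, we fail to reject H₀.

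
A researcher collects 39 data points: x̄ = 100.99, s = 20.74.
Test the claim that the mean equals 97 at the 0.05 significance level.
One-sample t-test:
H₀: μ = 97
H₁: μ ≠ 97
df = n - 1 = 38
t = (x̄ - μ₀) / (s/√n) = (100.99 - 97) / (20.74/√39) = 1.201
p-value = 0.2370

Since p-value > α = 0.05, we fail to reject H₀.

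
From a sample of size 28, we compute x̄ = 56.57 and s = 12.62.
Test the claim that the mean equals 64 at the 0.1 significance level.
One-sample t-test:
H₀: μ = 64
H₁: μ ≠ 64
df = n - 1 = 27
t = (x̄ - μ₀) / (s/√n) = (56.57 - 64) / (12.62/√28) = -3.115
p-value = 0.0043

Since p-value < α = 0.1, we reject H₀.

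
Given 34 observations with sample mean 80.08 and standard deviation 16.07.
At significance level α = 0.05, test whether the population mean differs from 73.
One-sample t-test:
H₀: μ = 73
H₁: μ ≠ 73
df = n - 1 = 33
t = (x̄ - μ₀) / (s/√n) = (80.08 - 73) / (16.07/√34) = 2.569
p-value = 0.0149

Since p-value < α = 0.05, we reject H₀.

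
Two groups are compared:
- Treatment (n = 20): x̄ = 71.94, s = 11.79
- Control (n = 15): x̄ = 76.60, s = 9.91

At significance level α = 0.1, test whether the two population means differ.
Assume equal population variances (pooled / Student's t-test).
Student's two-sample t-test (equal variances):
H₀: μ₁ = μ₂
H₁: μ₁ ≠ μ₂
df = n₁ + n₂ - 2 = 33
Pooled variance s_p² = [(n₁-1)s₁² + (n₂-1)s₂²] / (n₁ + n₂ - 2) = [(19)(11.79²) + (14)(9.91²)] / 33 = 121.6967
SE = √(s_p²(1/n₁ + 1/n₂)) = √(121.6967 × (1/20 + 1/15)) = 3.7680
t = (x̄₁ - x̄₂) / SE = (71.94 - 76.60) / 3.7680 = -4.66 / 3.7680 = -1.237
p-value = 0.2249

Since p-value > α = 0.1, we fail to reject H₀.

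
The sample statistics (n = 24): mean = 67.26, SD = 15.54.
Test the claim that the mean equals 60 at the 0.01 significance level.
One-sample t-test:
H₀: μ = 60
H₁: μ ≠ 60
df = n - 1 = 23
t = (x̄ - μ₀) / (s/√n) = (67.26 - 60) / (15.54/√24) = 2.289
p-value = 0.0316

Since p-value > α = 0.01, we fail to reject H₀.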